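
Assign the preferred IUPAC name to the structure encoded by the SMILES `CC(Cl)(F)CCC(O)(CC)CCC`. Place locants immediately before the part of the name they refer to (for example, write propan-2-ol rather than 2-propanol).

7-chloro-4-ethyl-7-fluorooctan-4-ol

The longest carbon chain that includes the –OH group has 8 carbons, so the parent hydride is octane.
An alcohol (–OH) is the principal characteristic group, giving the suffix -ol.
Choose the numbering such that numbering from this end puts the hydroxyl group at C-4 rather than C-5.
That gives the hydroxyl at C-4; a chloro group at C-7; an ethyl group at C-4; a fluoro group at C-7.
The substituents are ordered alphabetically, ignoring any di-/tri- multipliers.
Assembling the pieces gives 7-chloro-4-ethyl-7-fluorooctan-4-ol.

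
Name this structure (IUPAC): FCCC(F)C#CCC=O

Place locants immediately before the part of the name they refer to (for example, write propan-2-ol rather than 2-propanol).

5,7-difluorohept-3-ynal

The longest chain bearing the –CHO group and the multiple bond is 7 carbons long (heptane).
An aldehyde (terminal –CHO) is the principal characteristic group, giving the suffix -al.
There is one C≡C triple bond, indicated by the ending -yne.
The numbering direction is chosen so that the aldehyde carbon is C-1 by definition.
With this numbering: the triple bond between C-3 and C-4; fluoro groups at C-5 and C-7.
The name is 5,7-difluorohept-3-ynal.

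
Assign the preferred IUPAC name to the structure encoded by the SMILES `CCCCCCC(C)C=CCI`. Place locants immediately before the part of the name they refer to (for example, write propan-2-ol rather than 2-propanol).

The longest chain bearing the multiple bond is 10 carbons long (decane).
A C=C double bond in the chain gives the infix -ene-.
The numbering direction is chosen so that numbering from this end puts the double bond at C-2 rather than C-8.
That gives the double bond between C-2 and C-3; an iodo group at C-1; a methyl group at C-4.
Prefixes are listed alphabetically: iodo, methyl.
Putting it together: 1-iodo-4-methyldec-2-ene.

1-iodo-4-methyldec-2-ene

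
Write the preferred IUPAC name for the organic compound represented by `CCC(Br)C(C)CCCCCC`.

The longest continuous carbon chain has 10 atoms, so the parent hydride is decane.
The numbering direction is chosen so that the substituent locant set {3,4} is lower than {7,8} at the first point of difference.
That gives a bromo group at C-3; a methyl group at C-4.
The substituents are ordered alphabetically, ignoring any di-/tri- multipliers.
The name is 3-bromo-4-methyldecane.

3-bromo-4-methyldecane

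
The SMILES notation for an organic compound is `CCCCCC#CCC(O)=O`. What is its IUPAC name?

non-3-ynoic acid

The longest carbon chain that includes the –COOH group and the multiple bond has 9 carbons, so the parent hydride is nonane.
A carboxylic acid (terminal –COOH) is the principal characteristic group, giving the suffix -oic acid.
A C≡C triple bond in the chain gives the infix -yne-.
The numbering direction is chosen so that the carboxylic acid carbon is C-1 by definition.
This places the triple bond between C-3 and C-4.
The name is non-3-ynoic acid.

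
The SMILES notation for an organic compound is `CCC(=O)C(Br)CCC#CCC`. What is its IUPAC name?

Counting along the main chain through the carbonyl and the multiple bond gives 10 carbons: the parent is decane.
A ketone (C=O on an internal carbon) is the principal characteristic group, giving the suffix -one.
The chain contains a C≡C triple bond, so the unsaturation ending is -yne.
Choose the numbering such that numbering from this end puts the carbonyl group at C-3 rather than C-8.
With this numbering: the carbonyl at C-3; the triple bond between C-7 and C-8; a bromo group at C-4.
Assembling the pieces gives 4-bromodec-7-yn-3-one.

4-bromodec-7-yn-3-one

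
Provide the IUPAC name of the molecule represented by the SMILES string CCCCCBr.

1-bromopentane

The parent chain contains 5 carbons (pentane).
The numbering direction is chosen so that the substituent locant set {1} is lower than {5} at the first point of difference.
With this numbering: a bromo group at C-1.
Assembling the pieces gives 1-bromopentane.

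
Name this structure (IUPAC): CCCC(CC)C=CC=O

The longest carbon chain that includes the –CHO group and the multiple bond has 7 carbons, so the parent hydride is heptane.
The highest-priority functional group is an aldehyde (terminal –CHO), so the name ends in -al.
A C=C double bond in the chain gives the infix -ene-.
Number the chain so that the aldehyde carbon is C-1 by definition.
This places the double bond between C-2 and C-3; an ethyl group at C-4.
Putting it together: 4-ethylhept-2-enal.

4-ethylhept-2-enal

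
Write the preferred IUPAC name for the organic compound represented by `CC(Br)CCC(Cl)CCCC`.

The parent chain contains 9 carbons (nonane).
Number the chain so that the substituent locant set {2,5} is lower than {5,8} at the first point of difference.
With this numbering: a bromo group at C-2; a chloro group at C-5.
Prefixes are listed alphabetically: bromo, chloro.
The name is 2-bromo-5-chlorononane.

2-bromo-5-chlorononane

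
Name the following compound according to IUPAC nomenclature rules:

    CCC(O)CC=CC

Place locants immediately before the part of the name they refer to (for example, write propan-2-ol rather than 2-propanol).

hept-5-en-3-ol

Counting along the main chain through the –OH group and the multiple bond gives 7 carbons: the parent is heptane.
The principal characteristic group is an alcohol (–OH), named with the suffix -ol.
There is one C=C double bond, indicated by the ending -ene.
Choose the numbering such that numbering from this end puts the hydroxyl group at C-3 rather than C-5.
This places the hydroxyl at C-3; the double bond between C-5 and C-6.
Putting it together: hept-5-en-3-ol.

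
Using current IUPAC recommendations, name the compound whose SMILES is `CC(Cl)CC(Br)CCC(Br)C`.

The parent chain contains 8 carbons (octane).
The numbering direction is chosen so that the substituent locant set {2,4,7} is lower than {2,5,7} at the first point of difference.
With this numbering: bromo groups at C-4 and C-7; a chloro group at C-2.
Prefixes are listed alphabetically: bromo, chloro.
Putting it together: 4,7-dibromo-2-chlorooctane.

4,7-dibromo-2-chlorooctane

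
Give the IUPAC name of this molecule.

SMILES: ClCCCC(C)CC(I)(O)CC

The longest carbon chain that includes the –OH group has 8 carbons, so the parent hydride is octane.
The principal characteristic group is an alcohol (–OH), named with the suffix -ol.
Number the chain so that numbering from this end puts the hydroxyl group at C-3 rather than C-6.
With this numbering: the hydroxyl at C-3; a chloro group at C-8; an iodo group at C-3; a methyl group at C-5.
Substituent prefixes are cited in alphabetical order (multiplying prefixes like di-/tri- are ignored for ordering).
The name is 8-chloro-3-iodo-5-methyloctan-3-ol.

8-chloro-3-iodo-5-methyloctan-3-ol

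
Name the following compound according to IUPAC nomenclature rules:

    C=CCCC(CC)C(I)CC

The longest chain bearing the multiple bond is 8 carbons long (octane).
The chain contains a C=C double bond, so the unsaturation ending is -ene.
The numbering direction is chosen so that numbering from this end puts the double bond at C-1 rather than C-7.
This places the double bond between C-1 and C-2; an ethyl group at C-5; an iodo group at C-6.
Substituent prefixes are cited in alphabetical order (multiplying prefixes like di-/tri- are ignored for ordering).
The name is 5-ethyl-6-iodooct-1-ene.

5-ethyl-6-iodooct-1-ene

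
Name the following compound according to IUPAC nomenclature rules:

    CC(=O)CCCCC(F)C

7-fluorooctan-2-one

The longest chain bearing the carbonyl is 8 carbons long (octane).
The highest-priority functional group is a ketone (C=O on an internal carbon), so the name ends in -one.
Choose the numbering such that numbering from this end puts the carbonyl group at C-2 rather than C-7.
This places the carbonyl at C-2; a fluoro group at C-7.
Putting it together: 7-fluorooctan-2-one.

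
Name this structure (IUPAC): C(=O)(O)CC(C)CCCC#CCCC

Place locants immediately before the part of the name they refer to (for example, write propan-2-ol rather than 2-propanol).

The longest carbon chain that includes the –COOH group and the multiple bond has 11 carbons, so the parent hydride is undecane.
The principal characteristic group is a carboxylic acid (terminal –COOH), named with the suffix -oic acid.
The chain contains a C≡C triple bond, so the unsaturation ending is -yne.
Choose the numbering such that the carboxylic acid carbon is C-1 by definition.
This places the triple bond between C-7 and C-8; a methyl group at C-3.
Assembling the pieces gives 3-methylundec-7-ynoic acid.

3-methylundec-7-ynoic acid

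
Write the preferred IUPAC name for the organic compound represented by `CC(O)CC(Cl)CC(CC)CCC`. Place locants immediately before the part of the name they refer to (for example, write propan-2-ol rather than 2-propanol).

Counting along the main chain through the –OH group gives 9 carbons: the parent is nonane.
The principal characteristic group is an alcohol (–OH), named with the suffix -ol.
Number the chain so that numbering from this end puts the hydroxyl group at C-2 rather than C-8.
With this numbering: the hydroxyl at C-2; a chloro group at C-4; an ethyl group at C-6.
Prefixes are listed alphabetically: chloro, ethyl.
Putting it together: 4-chloro-6-ethylnonan-2-ol.

4-chloro-6-ethylnonan-2-ol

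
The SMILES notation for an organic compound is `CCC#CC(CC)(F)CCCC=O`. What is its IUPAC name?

5-ethyl-5-fluoronon-6-ynal

The longest carbon chain that includes the –CHO group and the multiple bond has 9 carbons, so the parent hydride is nonane.
The principal characteristic group is an aldehyde (terminal –CHO), named with the suffix -al.
The chain contains a C≡C triple bond, so the unsaturation ending is -yne.
Number the chain so that the aldehyde carbon is C-1 by definition.
This places the triple bond between C-6 and C-7; an ethyl group at C-5; a fluoro group at C-5.
Substituent prefixes are cited in alphabetical order (multiplying prefixes like di-/tri- are ignored for ordering).
Putting it together: 5-ethyl-5-fluoronon-6-ynal.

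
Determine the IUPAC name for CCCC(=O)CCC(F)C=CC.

7-fluorodec-8-en-4-one

The longest chain bearing the carbonyl and the multiple bond is 10 carbons long (decane).
A ketone (C=O on an internal carbon) is the principal characteristic group, giving the suffix -one.
There is one C=C double bond, indicated by the ending -ene.
The numbering direction is chosen so that numbering from this end puts the carbonyl group at C-4 rather than C-7.
This places the carbonyl at C-4; the double bond between C-8 and C-9; a fluoro group at C-7.
Putting it together: 7-fluorodec-8-en-4-one.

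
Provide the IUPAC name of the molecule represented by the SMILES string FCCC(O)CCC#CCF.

Counting along the main chain through the –OH group and the multiple bond gives 8 carbons: the parent is octane.
An alcohol (–OH) is the principal characteristic group, giving the suffix -ol.
A C≡C triple bond in the chain gives the infix -yne-.
Number the chain so that numbering from this end puts the hydroxyl group at C-3 rather than C-6.
With this numbering: the hydroxyl at C-3; the triple bond between C-6 and C-7; fluoro groups at C-1 and C-8.
The name is 1,8-difluorooct-6-yn-3-ol.

1,8-difluorooct-6-yn-3-ol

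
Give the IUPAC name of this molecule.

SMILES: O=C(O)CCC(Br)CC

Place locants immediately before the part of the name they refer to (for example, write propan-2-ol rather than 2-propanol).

4-bromohexanoic acid

Counting along the main chain through the –COOH group gives 6 carbons: the parent is hexane.
The principal characteristic group is a carboxylic acid (terminal –COOH), named with the suffix -oic acid.
Number the chain so that the carboxylic acid carbon is C-1 by definition.
With this numbering: a bromo group at C-4.
The name is 4-bromohexanoic acid.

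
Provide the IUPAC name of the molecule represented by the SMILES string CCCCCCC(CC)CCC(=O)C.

5-ethylundecan-2-one

The longest chain bearing the carbonyl is 11 carbons long (undecane).
The highest-priority functional group is a ketone (C=O on an internal carbon), so the name ends in -one.
Number the chain so that numbering from this end puts the carbonyl group at C-2 rather than C-10.
This places the carbonyl at C-2; an ethyl group at C-5.
Assembling the pieces gives 5-ethylundecan-2-one.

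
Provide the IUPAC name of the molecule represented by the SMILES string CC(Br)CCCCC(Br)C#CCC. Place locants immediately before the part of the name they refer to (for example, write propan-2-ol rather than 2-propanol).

5,10-dibromoundec-3-yne

The longest carbon chain that includes the multiple bond has 11 carbons, so the parent hydride is undecane.
The chain contains a C≡C triple bond, so the unsaturation ending is -yne.
Number the chain so that numbering from this end puts the triple bond at C-3 rather than C-8.
That gives the triple bond between C-3 and C-4; bromo groups at C-5 and C-10.
Assembling the pieces gives 5,10-dibromoundec-3-yne.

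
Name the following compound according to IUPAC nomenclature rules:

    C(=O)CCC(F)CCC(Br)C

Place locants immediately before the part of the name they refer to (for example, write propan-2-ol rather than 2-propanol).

7-bromo-4-fluorooctanal

Counting along the main chain through the –CHO group gives 8 carbons: the parent is octane.
The highest-priority functional group is an aldehyde (terminal –CHO), so the name ends in -al.
Number the chain so that the aldehyde carbon is C-1 by definition.
With this numbering: a bromo group at C-7; a fluoro group at C-4.
The substituents are ordered alphabetically, ignoring any di-/tri- multipliers.
Putting it together: 7-bromo-4-fluorooctanal.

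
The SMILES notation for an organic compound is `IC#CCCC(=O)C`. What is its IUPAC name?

6-iodohex-5-yn-2-one

Counting along the main chain through the carbonyl and the multiple bond gives 6 carbons: the parent is hexane.
The highest-priority functional group is a ketone (C=O on an internal carbon), so the name ends in -one.
There is one C≡C triple bond, indicated by the ending -yne.
Number the chain so that numbering from this end puts the carbonyl group at C-2 rather than C-5.
That gives the carbonyl at C-2; the triple bond between C-5 and C-6; an iodo group at C-6.
Assembling the pieces gives 6-iodohex-5-yn-2-one.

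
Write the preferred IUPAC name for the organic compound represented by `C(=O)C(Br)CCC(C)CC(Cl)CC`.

2-bromo-7-chloro-5-methylnonanal

The longest carbon chain that includes the –CHO group has 9 carbons, so the parent hydride is nonane.
An aldehyde (terminal –CHO) is the principal characteristic group, giving the suffix -al.
Choose the numbering such that the aldehyde carbon is C-1 by definition.
With this numbering: a bromo group at C-2; a chloro group at C-7; a methyl group at C-5.
Substituent prefixes are cited in alphabetical order (multiplying prefixes like di-/tri- are ignored for ordering).
Putting it together: 2-bromo-7-chloro-5-methylnonanal.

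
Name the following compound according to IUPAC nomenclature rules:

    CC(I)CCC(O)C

5-iodohexan-2-ol

Counting along the main chain through the –OH group gives 6 carbons: the parent is hexane.
The highest-priority functional group is an alcohol (–OH), so the name ends in -ol.
Number the chain so that numbering from this end puts the hydroxyl group at C-2 rather than C-5.
That gives the hydroxyl at C-2; an iodo group at C-5.
The name is 5-iodohexan-2-ol.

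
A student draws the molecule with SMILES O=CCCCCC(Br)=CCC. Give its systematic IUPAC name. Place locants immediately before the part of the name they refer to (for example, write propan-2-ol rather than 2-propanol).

Counting along the main chain through the –CHO group and the multiple bond gives 9 carbons: the parent is nonane.
The highest-priority functional group is an aldehyde (terminal –CHO), so the name ends in -al.
The chain contains a C=C double bond, so the unsaturation ending is -ene.
Number the chain so that the aldehyde carbon is C-1 by definition.
This places the double bond between C-6 and C-7; a bromo group at C-6.
The name is 6-bromonon-6-enal.

6-bromonon-6-enal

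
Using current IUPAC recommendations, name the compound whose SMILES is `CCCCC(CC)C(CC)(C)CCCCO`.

Counting along the main chain through the –OH group gives 10 carbons: the parent is decane.
An alcohol (–OH) is the principal characteristic group, giving the suffix -ol.
Choose the numbering such that numbering from this end puts the hydroxyl group at C-1 rather than C-10.
With this numbering: the hydroxyl at C-1; ethyl groups at C-5 and C-6; a methyl group at C-5.
The substituents are ordered alphabetically, ignoring any di-/tri- multipliers.
Putting it together: 5,6-diethyl-5-methyldecan-1-ol.

5,6-diethyl-5-methyldecan-1-ol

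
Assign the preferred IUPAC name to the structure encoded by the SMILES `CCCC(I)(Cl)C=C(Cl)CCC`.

4,6-dichloro-6-iodonon-4-ene

The longest chain bearing the multiple bond is 9 carbons long (nonane).
The chain contains a C=C double bond, so the unsaturation ending is -ene.
Choose the numbering such that numbering from this end puts the double bond at C-4 rather than C-5.
That gives the double bond between C-4 and C-5; chloro groups at C-4 and C-6; an iodo group at C-6.
Prefixes are listed alphabetically: chloro, iodo.
Assembling the pieces gives 4,6-dichloro-6-iodonon-4-ene.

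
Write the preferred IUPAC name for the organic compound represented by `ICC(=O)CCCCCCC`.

Counting along the main chain through the carbonyl gives 9 carbons: the parent is nonane.
A ketone (C=O on an internal carbon) is the principal characteristic group, giving the suffix -one.
The numbering direction is chosen so that numbering from this end puts the carbonyl group at C-2 rather than C-8.
That gives the carbonyl at C-2; an iodo group at C-1.
Putting it together: 1-iodononan-2-one.

1-iodononan-2-one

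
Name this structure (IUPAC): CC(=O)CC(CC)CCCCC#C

The longest carbon chain that includes the carbonyl and the multiple bond has 10 carbons, so the parent hydride is decane.
A ketone (C=O on an internal carbon) is the principal characteristic group, giving the suffix -one.
A C≡C triple bond in the chain gives the infix -yne-.
Choose the numbering such that numbering from this end puts the carbonyl group at C-2 rather than C-9.
With this numbering: the carbonyl at C-2; the triple bond between C-9 and C-10; an ethyl group at C-4.
Assembling the pieces gives 4-ethyldec-9-yn-2-one.

4-ethyldec-9-yn-2-one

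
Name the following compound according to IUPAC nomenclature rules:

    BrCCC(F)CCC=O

6-bromo-4-fluorohexanal

The longest carbon chain that includes the –CHO group has 6 carbons, so the parent hydride is hexane.
The highest-priority functional group is an aldehyde (terminal –CHO), so the name ends in -al.
Choose the numbering such that the aldehyde carbon is C-1 by definition.
With this numbering: a bromo group at C-6; a fluoro group at C-4.
The substituents are ordered alphabetically, ignoring any di-/tri- multipliers.
Assembling the pieces gives 6-bromo-4-fluorohexanal.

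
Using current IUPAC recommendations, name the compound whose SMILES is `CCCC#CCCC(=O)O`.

Counting along the main chain through the –COOH group and the multiple bond gives 8 carbons: the parent is octane.
The highest-priority functional group is a carboxylic acid (terminal –COOH), so the name ends in -oic acid.
There is one C≡C triple bond, indicated by the ending -yne.
Choose the numbering such that the carboxylic acid carbon is C-1 by definition.
With this numbering: the triple bond between C-4 and C-5.
Putting it together: oct-4-ynoic acid.

oct-4-ynoic acid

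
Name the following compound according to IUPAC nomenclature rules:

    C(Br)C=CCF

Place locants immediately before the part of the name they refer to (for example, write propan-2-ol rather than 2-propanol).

Counting along the main chain through the multiple bond gives 4 carbons: the parent is butane.
A C=C double bond in the chain gives the infix -ene-.
The numbering direction is chosen so that the locant sets are identical either way, so the alphabetically earlier bromo substituent takes the lower locant (1 rather than 4).
This places the double bond between C-2 and C-3; a bromo group at C-1; a fluoro group at C-4.
Substituent prefixes are cited in alphabetical order (multiplying prefixes like di-/tri- are ignored for ordering).
The name is 1-bromo-4-fluorobut-2-ene.

1-bromo-4-fluorobut-2-ene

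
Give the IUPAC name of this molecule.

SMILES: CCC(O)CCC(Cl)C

6-chloroheptan-3-ol

Counting along the main chain through the –OH group gives 7 carbons: the parent is heptane.
The highest-priority functional group is an alcohol (–OH), so the name ends in -ol.
Number the chain so that numbering from this end puts the hydroxyl group at C-3 rather than C-5.
That gives the hydroxyl at C-3; a chloro group at C-6.
Putting it together: 6-chloroheptan-3-ol.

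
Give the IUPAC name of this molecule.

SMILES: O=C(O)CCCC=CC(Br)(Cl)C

7-bromo-7-chlorooct-5-enoic acid

The longest chain bearing the –COOH group and the multiple bond is 8 carbons long (octane).
The principal characteristic group is a carboxylic acid (terminal –COOH), named with the suffix -oic acid.
There is one C=C double bond, indicated by the ending -ene.
The numbering direction is chosen so that the carboxylic acid carbon is C-1 by definition.
That gives the double bond between C-5 and C-6; a bromo group at C-7; a chloro group at C-7.
Prefixes are listed alphabetically: bromo, chloro.
The name is 7-bromo-7-chlorooct-5-enoic acid.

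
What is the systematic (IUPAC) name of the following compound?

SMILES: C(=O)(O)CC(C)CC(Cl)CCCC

The longest carbon chain that includes the –COOH group has 9 carbons, so the parent hydride is nonane.
The principal characteristic group is a carboxylic acid (terminal –COOH), named with the suffix -oic acid.
The numbering direction is chosen so that the carboxylic acid carbon is C-1 by definition.
This places a chloro group at C-5; a methyl group at C-3.
The substituents are ordered alphabetically, ignoring any di-/tri- multipliers.
Assembling the pieces gives 5-chloro-3-methylnonanoic acid.

5-chloro-3-methylnonanoic acid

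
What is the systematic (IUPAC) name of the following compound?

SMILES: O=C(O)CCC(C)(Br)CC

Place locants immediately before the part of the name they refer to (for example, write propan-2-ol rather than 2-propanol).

4-bromo-4-methylhexanoic acid

Counting along the main chain through the –COOH group gives 6 carbons: the parent is hexane.
The principal characteristic group is a carboxylic acid (terminal –COOH), named with the suffix -oic acid.
Choose the numbering such that the carboxylic acid carbon is C-1 by definition.
This places a bromo group at C-4; a methyl group at C-4.
Substituent prefixes are cited in alphabetical order (multiplying prefixes like di-/tri- are ignored for ordering).
Assembling the pieces gives 4-bromo-4-methylhexanoic acid.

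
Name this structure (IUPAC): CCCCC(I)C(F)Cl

The longest carbon chain is 6 atoms: the parent is hexane.
Choose the numbering such that the substituent locant set {1,1,2} is lower than {5,6,6} at the first point of difference.
That gives a chloro group at C-1; a fluoro group at C-1; an iodo group at C-2.
The substituents are ordered alphabetically, ignoring any di-/tri- multipliers.
Putting it together: 1-chloro-1-fluoro-2-iodohexane.

1-chloro-1-fluoro-2-iodohexane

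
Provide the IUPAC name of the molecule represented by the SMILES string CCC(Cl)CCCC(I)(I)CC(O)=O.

7-chloro-3,3-diiodononanoic acid

The longest carbon chain that includes the –COOH group has 9 carbons, so the parent hydride is nonane.
A carboxylic acid (terminal –COOH) is the principal characteristic group, giving the suffix -oic acid.
Number the chain so that the carboxylic acid carbon is C-1 by definition.
With this numbering: a chloro group at C-7; two iodo groups at C-3.
Prefixes are listed alphabetically: chloro, iodo.
The name is 7-chloro-3,3-diiodononanoic acid.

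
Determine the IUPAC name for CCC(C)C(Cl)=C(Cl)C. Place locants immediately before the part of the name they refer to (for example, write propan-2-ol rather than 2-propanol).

2,3-dichloro-4-methylhex-2-ene

The longest chain bearing the multiple bond is 6 carbons long (hexane).
There is one C=C double bond, indicated by the ending -ene.
Choose the numbering such that numbering from this end puts the double bond at C-2 rather than C-4.
This places the double bond between C-2 and C-3; chloro groups at C-2 and C-3; a methyl group at C-4.
The substituents are ordered alphabetically, ignoring any di-/tri- multipliers.
The name is 2,3-dichloro-4-methylhex-2-ene.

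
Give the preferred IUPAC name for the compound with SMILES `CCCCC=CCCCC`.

dec-5-ene

Counting along the main chain through the multiple bond gives 10 carbons: the parent is decane.
A C=C double bond in the chain gives the infix -ene-.
Numbering from either end gives identical locants here.
That gives the double bond between C-5 and C-6.
Putting it together: dec-5-ene.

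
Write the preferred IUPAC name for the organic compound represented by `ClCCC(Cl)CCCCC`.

1,3-dichlorooctane

The longest carbon chain is 8 atoms: the parent is octane.
Choose the numbering such that the substituent locant set {1,3} is lower than {6,8} at the first point of difference.
This places chloro groups at C-1 and C-3.
Assembling the pieces gives 1,3-dichlorooctane.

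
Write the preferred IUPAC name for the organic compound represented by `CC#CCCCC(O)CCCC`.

undec-9-yn-5-ol

The longest carbon chain that includes the –OH group and the multiple bond has 11 carbons, so the parent hydride is undecane.
The principal characteristic group is an alcohol (–OH), named with the suffix -ol.
There is one C≡C triple bond, indicated by the ending -yne.
The numbering direction is chosen so that numbering from this end puts the hydroxyl group at C-5 rather than C-7.
With this numbering: the hydroxyl at C-5; the triple bond between C-9 and C-10.
The name is undec-9-yn-5-ol.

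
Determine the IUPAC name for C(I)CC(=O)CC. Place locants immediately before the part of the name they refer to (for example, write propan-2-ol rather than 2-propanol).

1-iodopentan-3-one

Counting along the main chain through the carbonyl gives 5 carbons: the parent is pentane.
The principal characteristic group is a ketone (C=O on an internal carbon), named with the suffix -one.
The numbering direction is chosen so that the substituent locant set {1} is lower than {5} at the first point of difference.
This places the carbonyl at C-3; an iodo group at C-1.
Assembling the pieces gives 1-iodopentan-3-one.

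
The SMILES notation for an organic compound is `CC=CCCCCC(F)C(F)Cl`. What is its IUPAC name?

9-chloro-8,9-difluoronon-2-ene

The longest carbon chain that includes the multiple bond has 9 carbons, so the parent hydride is nonane.
The chain contains a C=C double bond, so the unsaturation ending is -ene.
Choose the numbering such that numbering from this end puts the double bond at C-2 rather than C-7.
That gives the double bond between C-2 and C-3; a chloro group at C-9; fluoro groups at C-8 and C-9.
Substituent prefixes are cited in alphabetical order (multiplying prefixes like di-/tri- are ignored for ordering).
The name is 9-chloro-8,9-difluoronon-2-ene.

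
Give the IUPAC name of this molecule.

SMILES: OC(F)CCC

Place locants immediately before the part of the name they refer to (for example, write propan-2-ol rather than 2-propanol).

Counting along the main chain through the –OH group gives 4 carbons: the parent is butane.
The highest-priority functional group is an alcohol (–OH), so the name ends in -ol.
The numbering direction is chosen so that numbering from this end puts the hydroxyl group at C-1 rather than C-4.
With this numbering: the hydroxyl at C-1; a fluoro group at C-1.
Assembling the pieces gives 1-fluorobutan-1-ol.

1-fluorobutan-1-ol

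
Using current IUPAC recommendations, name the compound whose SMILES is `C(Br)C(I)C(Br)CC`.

1,3-dibromo-2-iodopentane

The parent chain contains 5 carbons (pentane).
The numbering direction is chosen so that the substituent locant set {1,2,3} is lower than {3,4,5} at the first point of difference.
This places bromo groups at C-1 and C-3; an iodo group at C-2.
Prefixes are listed alphabetically: bromo, iodo.
The name is 1,3-dibromo-2-iodopentane.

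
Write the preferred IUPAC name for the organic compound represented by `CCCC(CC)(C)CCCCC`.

The parent chain contains 9 carbons (nonane).
Choose the numbering such that the substituent locant set {4,4} is lower than {6,6} at the first point of difference.
This places an ethyl group at C-4; a methyl group at C-4.
Prefixes are listed alphabetically: ethyl, methyl.
Putting it together: 4-ethyl-4-methylnonane.

4-ethyl-4-methylnonane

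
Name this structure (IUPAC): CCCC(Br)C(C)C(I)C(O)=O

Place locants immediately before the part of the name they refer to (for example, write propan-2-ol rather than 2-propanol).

Counting along the main chain through the –COOH group gives 7 carbons: the parent is heptane.
The highest-priority functional group is a carboxylic acid (terminal –COOH), so the name ends in -oic acid.
The numbering direction is chosen so that the carboxylic acid carbon is C-1 by definition.
With this numbering: a bromo group at C-4; an iodo group at C-2; a methyl group at C-3.
The substituents are ordered alphabetically, ignoring any di-/tri- multipliers.
The name is 4-bromo-2-iodo-3-methylheptanoic acid.

4-bromo-2-iodo-3-methylheptanoic acid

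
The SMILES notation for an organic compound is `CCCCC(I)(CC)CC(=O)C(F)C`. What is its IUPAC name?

5-ethyl-2-fluoro-5-iodononan-3-one

Counting along the main chain through the carbonyl gives 9 carbons: the parent is nonane.
The highest-priority functional group is a ketone (C=O on an internal carbon), so the name ends in -one.
Choose the numbering such that numbering from this end puts the carbonyl group at C-3 rather than C-7.
That gives the carbonyl at C-3; an ethyl group at C-5; a fluoro group at C-2; an iodo group at C-5.
Prefixes are listed alphabetically: ethyl, fluoro, iodo.
Putting it together: 5-ethyl-2-fluoro-5-iodononan-3-one.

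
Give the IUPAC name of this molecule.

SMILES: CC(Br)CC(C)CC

2-bromo-4-methylhexane

The parent chain contains 6 carbons (hexane).
Number the chain so that the substituent locant set {2,4} is lower than {3,5} at the first point of difference.
This places a bromo group at C-2; a methyl group at C-4.
The substituents are ordered alphabetically, ignoring any di-/tri- multipliers.
Assembling the pieces gives 2-bromo-4-methylhexane.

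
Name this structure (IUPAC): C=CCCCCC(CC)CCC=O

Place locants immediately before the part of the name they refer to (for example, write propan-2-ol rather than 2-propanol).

4-ethyldec-9-enal

The longest chain bearing the –CHO group and the multiple bond is 10 carbons long (decane).
The highest-priority functional group is an aldehyde (terminal –CHO), so the name ends in -al.
The chain contains a C=C double bond, so the unsaturation ending is -ene.
The numbering direction is chosen so that the aldehyde carbon is C-1 by definition.
With this numbering: the double bond between C-9 and C-10; an ethyl group at C-4.
Assembling the pieces gives 4-ethyldec-9-enal.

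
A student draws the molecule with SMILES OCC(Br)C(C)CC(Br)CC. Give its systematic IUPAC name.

2,5-dibromo-3-methylheptan-1-ol

The longest carbon chain that includes the –OH group has 7 carbons, so the parent hydride is heptane.
An alcohol (–OH) is the principal characteristic group, giving the suffix -ol.
Choose the numbering such that numbering from this end puts the hydroxyl group at C-1 rather than C-7.
This places the hydroxyl at C-1; bromo groups at C-2 and C-5; a methyl group at C-3.
The substituents are ordered alphabetically, ignoring any di-/tri- multipliers.
The name is 2,5-dibromo-3-methylheptan-1-ol.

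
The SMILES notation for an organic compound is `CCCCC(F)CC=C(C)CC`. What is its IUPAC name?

6-fluoro-3-methyldec-3-ene

The longest chain bearing the multiple bond is 10 carbons long (decane).
There is one C=C double bond, indicated by the ending -ene.
Choose the numbering such that numbering from this end puts the double bond at C-3 rather than C-7.
That gives the double bond between C-3 and C-4; a fluoro group at C-6; a methyl group at C-3.
Substituent prefixes are cited in alphabetical order (multiplying prefixes like di-/tri- are ignored for ordering).
Putting it together: 6-fluoro-3-methyldec-3-ene.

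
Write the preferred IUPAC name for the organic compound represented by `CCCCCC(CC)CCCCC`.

6-ethylundecane

The longest continuous carbon chain has 11 atoms, so the parent hydride is undecane.
Numbering from either end gives identical locants here.
This places an ethyl group at C-6.
Assembling the pieces gives 6-ethylundecane.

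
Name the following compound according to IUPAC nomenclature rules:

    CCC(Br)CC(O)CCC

6-bromooctan-4-ol

Counting along the main chain through the –OH group gives 8 carbons: the parent is octane.
The highest-priority functional group is an alcohol (–OH), so the name ends in -ol.
Choose the numbering such that numbering from this end puts the hydroxyl group at C-4 rather than C-5.
With this numbering: the hydroxyl at C-4; a bromo group at C-6.
Assembling the pieces gives 6-bromooctan-4-ol.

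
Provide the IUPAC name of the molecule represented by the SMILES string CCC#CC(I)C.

2-iodohex-3-yne

The longest chain bearing the multiple bond is 6 carbons long (hexane).
A C≡C triple bond in the chain gives the infix -yne-.
Number the chain so that the substituent locant set {2} is lower than {5} at the first point of difference.
This places the triple bond between C-3 and C-4; an iodo group at C-2.
The name is 2-iodohex-3-yne.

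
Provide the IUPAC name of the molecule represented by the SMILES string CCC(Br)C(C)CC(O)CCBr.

The longest chain bearing the –OH group is 8 carbons long (octane).
An alcohol (–OH) is the principal characteristic group, giving the suffix -ol.
Number the chain so that numbering from this end puts the hydroxyl group at C-3 rather than C-6.
With this numbering: the hydroxyl at C-3; bromo groups at C-1 and C-6; a methyl group at C-5.
Prefixes are listed alphabetically: bromo, methyl.
Putting it together: 1,6-dibromo-5-methyloctan-3-ol.

1,6-dibromo-5-methyloctan-3-ol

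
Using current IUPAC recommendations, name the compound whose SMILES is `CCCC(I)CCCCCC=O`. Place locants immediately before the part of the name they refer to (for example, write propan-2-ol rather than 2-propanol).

7-iododecanal

The longest chain bearing the –CHO group is 10 carbons long (decane).
The principal characteristic group is an aldehyde (terminal –CHO), named with the suffix -al.
Choose the numbering such that the aldehyde carbon is C-1 by definition.
This places an iodo group at C-7.
Putting it together: 7-iododecanal.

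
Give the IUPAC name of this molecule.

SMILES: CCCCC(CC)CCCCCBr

1-bromo-6-ethyldecane

The longest continuous carbon chain has 10 atoms, so the parent hydride is decane.
The numbering direction is chosen so that the substituent locant set {1,6} is lower than {5,10} at the first point of difference.
That gives a bromo group at C-1; an ethyl group at C-6.
Prefixes are listed alphabetically: bromo, ethyl.
Putting it together: 1-bromo-6-ethyldecane.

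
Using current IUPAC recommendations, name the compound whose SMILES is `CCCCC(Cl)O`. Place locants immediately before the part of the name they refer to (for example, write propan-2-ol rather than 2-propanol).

1-chloropentan-1-ol

Counting along the main chain through the –OH group gives 5 carbons: the parent is pentane.
The highest-priority functional group is an alcohol (–OH), so the name ends in -ol.
Choose the numbering such that numbering from this end puts the hydroxyl group at C-1 rather than C-5.
With this numbering: the hydroxyl at C-1; a chloro group at C-1.
Assembling the pieces gives 1-chloropentan-1-ol.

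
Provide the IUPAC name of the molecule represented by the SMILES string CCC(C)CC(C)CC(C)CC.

3,5,7-trimethylnonane

The longest carbon chain is 9 atoms: the parent is nonane.
The molecule is symmetric, so either numbering direction gives the same locants.
With this numbering: methyl groups at C-3 and C-5 and C-7.
Putting it together: 3,5,7-trimethylnonane.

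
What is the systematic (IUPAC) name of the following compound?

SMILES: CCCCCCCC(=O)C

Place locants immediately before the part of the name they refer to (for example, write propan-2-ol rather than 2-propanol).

nonan-2-one

The longest carbon chain that includes the carbonyl has 9 carbons, so the parent hydride is nonane.
A ketone (C=O on an internal carbon) is the principal characteristic group, giving the suffix -one.
Choose the numbering such that numbering from this end puts the carbonyl group at C-2 rather than C-8.
That gives the carbonyl at C-2.
The name is nonan-2-one.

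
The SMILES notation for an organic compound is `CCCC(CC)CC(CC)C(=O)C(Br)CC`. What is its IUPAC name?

3-bromo-5,7-diethyldecan-4-one

The longest carbon chain that includes the carbonyl has 10 carbons, so the parent hydride is decane.
The principal characteristic group is a ketone (C=O on an internal carbon), named with the suffix -one.
Choose the numbering such that numbering from this end puts the carbonyl group at C-4 rather than C-7.
That gives the carbonyl at C-4; a bromo group at C-3; ethyl groups at C-5 and C-7.
The substituents are ordered alphabetically, ignoring any di-/tri- multipliers.
Assembling the pieces gives 3-bromo-5,7-diethyldecan-4-one.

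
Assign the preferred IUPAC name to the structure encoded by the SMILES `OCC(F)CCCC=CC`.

The longest carbon chain that includes the –OH group and the multiple bond has 8 carbons, so the parent hydride is octane.
The principal characteristic group is an alcohol (–OH), named with the suffix -ol.
A C=C double bond in the chain gives the infix -ene-.
Number the chain so that numbering from this end puts the hydroxyl group at C-1 rather than C-8.
This places the hydroxyl at C-1; the double bond between C-6 and C-7; a fluoro group at C-2.
Assembling the pieces gives 2-fluorooct-6-en-1-ol.

2-fluorooct-6-en-1-ol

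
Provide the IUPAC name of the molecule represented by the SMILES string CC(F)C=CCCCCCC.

Counting along the main chain through the multiple bond gives 10 carbons: the parent is decane.
The chain contains a C=C double bond, so the unsaturation ending is -ene.
The numbering direction is chosen so that numbering from this end puts the double bond at C-3 rather than C-7.
That gives the double bond between C-3 and C-4; a fluoro group at C-2.
Assembling the pieces gives 2-fluorodec-3-ene.

2-fluorodec-3-ene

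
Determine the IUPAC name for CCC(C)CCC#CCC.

7-methylnon-3-yne

The longest carbon chain that includes the multiple bond has 9 carbons, so the parent hydride is nonane.
There is one C≡C triple bond, indicated by the ending -yne.
Number the chain so that numbering from this end puts the triple bond at C-3 rather than C-6.
This places the triple bond between C-3 and C-4; a methyl group at C-7.
The name is 7-methylnon-3-yne.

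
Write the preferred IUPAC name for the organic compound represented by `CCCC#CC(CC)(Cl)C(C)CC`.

6-chloro-6-ethyl-7-methylnon-4-yne

The longest chain bearing the multiple bond is 9 carbons long (nonane).
The chain contains a C≡C triple bond, so the unsaturation ending is -yne.
Number the chain so that numbering from this end puts the triple bond at C-4 rather than C-5.
With this numbering: the triple bond between C-4 and C-5; a chloro group at C-6; an ethyl group at C-6; a methyl group at C-7.
Prefixes are listed alphabetically: chloro, ethyl, methyl.
Putting it together: 6-chloro-6-ethyl-7-methylnon-4-yne.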